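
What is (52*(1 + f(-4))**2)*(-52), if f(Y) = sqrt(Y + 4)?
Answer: -2704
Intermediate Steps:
f(Y) = sqrt(4 + Y)
(52*(1 + f(-4))**2)*(-52) = (52*(1 + sqrt(4 - 4))**2)*(-52) = (52*(1 + sqrt(0))**2)*(-52) = (52*(1 + 0)**2)*(-52) = (52*1**2)*(-52) = (52*1)*(-52) = 52*(-52) = -2704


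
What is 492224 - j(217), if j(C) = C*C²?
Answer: -9726089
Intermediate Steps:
j(C) = C³
492224 - j(217) = 492224 - 1*217³ = 492224 - 1*10218313 = 492224 - 10218313 = -9726089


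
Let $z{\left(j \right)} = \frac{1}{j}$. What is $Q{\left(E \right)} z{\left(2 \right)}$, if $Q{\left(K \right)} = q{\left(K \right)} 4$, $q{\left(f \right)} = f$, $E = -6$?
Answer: $-12$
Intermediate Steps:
$Q{\left(K \right)} = 4 K$ ($Q{\left(K \right)} = K 4 = 4 K$)
$Q{\left(E \right)} z{\left(2 \right)} = \frac{4 \left(-6\right)}{2} = \left(-24\right) \frac{1}{2} = -12$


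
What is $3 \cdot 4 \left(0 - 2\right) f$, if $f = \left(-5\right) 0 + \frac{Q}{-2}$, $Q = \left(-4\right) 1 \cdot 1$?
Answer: $-48$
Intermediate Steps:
$Q = -4$ ($Q = \left(-4\right) 1 = -4$)
$f = 2$ ($f = \left(-5\right) 0 - \frac{4}{-2} = 0 - -2 = 0 + 2 = 2$)
$3 \cdot 4 \left(0 - 2\right) f = 3 \cdot 4 \left(0 - 2\right) 2 = 3 \cdot 4 \left(-2\right) 2 = 3 \left(-8\right) 2 = \left(-24\right) 2 = -48$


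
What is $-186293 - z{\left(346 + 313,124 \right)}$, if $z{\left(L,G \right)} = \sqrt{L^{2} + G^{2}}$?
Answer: $-186293 - \sqrt{449657} \approx -1.8696 \cdot 10^{5}$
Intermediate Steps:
$z{\left(L,G \right)} = \sqrt{G^{2} + L^{2}}$
$-186293 - z{\left(346 + 313,124 \right)} = -186293 - \sqrt{124^{2} + \left(346 + 313\right)^{2}} = -186293 - \sqrt{15376 + 659^{2}} = -186293 - \sqrt{15376 + 434281} = -186293 - \sqrt{449657}$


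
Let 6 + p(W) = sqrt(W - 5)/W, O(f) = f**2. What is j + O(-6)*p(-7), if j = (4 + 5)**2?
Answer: -135 - 72*I*sqrt(3)/7 ≈ -135.0 - 17.815*I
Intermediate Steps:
j = 81 (j = 9**2 = 81)
p(W) = -6 + sqrt(-5 + W)/W (p(W) = -6 + sqrt(W - 5)/W = -6 + sqrt(-5 + W)/W)
j + O(-6)*p(-7) = 81 + (-6)**2*(-6 + sqrt(-5 - 7)/(-7)) = 81 + 36*(-6 - 2*I*sqrt(3)/7) = 81 + (-216 - 72*I*sqrt(3)/7) = -135 - 72*I*sqrt(3)/7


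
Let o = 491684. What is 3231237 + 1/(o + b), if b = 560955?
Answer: 3401326084444/1052639 ≈ 3.2312e+6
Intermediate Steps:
3231237 + 1/(o + b) = 3231237 + 1/(491684 + 560955) = 3231237 + 1/1052639 = 3401326084444/1052639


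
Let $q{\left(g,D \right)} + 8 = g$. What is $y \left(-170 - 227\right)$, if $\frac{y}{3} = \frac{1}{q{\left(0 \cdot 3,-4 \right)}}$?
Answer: $\frac{1191}{8} \approx 148.88$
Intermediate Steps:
$q{\left(g,D \right)} = -8 + g$
$y = - \frac{3}{8}$ ($y = \frac{3}{-8 + 0 \cdot 3} = \frac{3}{-8 + 0} = \frac{3}{-8} = 3 \left(- \frac{1}{8}\right) = - \frac{3}{8} \approx -0.375$)
$y \left(-170 - 227\right) = - \frac{3 \left(-170 - 227\right)}{8} = \left(- \frac{3}{8}\right) \left(-397\right) = \frac{1191}{8}$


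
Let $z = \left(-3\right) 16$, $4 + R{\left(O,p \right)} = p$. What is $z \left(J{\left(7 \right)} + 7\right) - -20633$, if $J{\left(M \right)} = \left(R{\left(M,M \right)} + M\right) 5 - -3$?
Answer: $17753$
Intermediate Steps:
$R{\left(O,p \right)} = -4 + p$
$z = -48$
$J{\left(M \right)} = -17 + 10 M$ ($J{\left(M \right)} = \left(\left(-4 + M\right) + M\right) 5 - -3 = \left(-4 + 2 M\right) 5 + 3 = \left(-20 + 10 M\right) + 3 = -17 + 10 M$)
$z \left(J{\left(7 \right)} + 7\right) - -20633 = - 48 \left(\left(-17 + 10 \cdot 7\right) + 7\right) - -20633 = - 48 \left(\left(-17 + 70\right) + 7\right) + 20633 = - 48 \left(53 + 7\right) + 20633 = \left(-48\right) 60 + 20633 = -2880 + 20633 = 17753$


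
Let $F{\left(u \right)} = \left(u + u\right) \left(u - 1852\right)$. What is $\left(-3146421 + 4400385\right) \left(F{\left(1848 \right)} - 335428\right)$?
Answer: $-439153240368$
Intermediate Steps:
$F{\left(u \right)} = 2 u \left(-1852 + u\right)$
$\left(-3146421 + 4400385\right) \left(F{\left(1848 \right)} - 335428\right) = \left(-3146421 + 4400385\right) \left(2 \cdot 1848 \left(-1852 + 1848\right) - 335428\right) = 1253964 \left(2 \cdot 1848 \left(-4\right) - 335428\right) = 1253964 \left(-14784 - 335428\right) = 1253964 \left(-350212\right) = -439153240368$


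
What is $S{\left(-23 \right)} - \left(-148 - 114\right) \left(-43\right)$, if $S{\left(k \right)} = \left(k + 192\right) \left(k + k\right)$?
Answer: $-19040$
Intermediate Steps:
$S{\left(k \right)} = 2 k \left(192 + k\right)$ ($S{\left(k \right)} = \left(192 + k\right) 2 k = 2 k \left(192 + k\right)$)
$S{\left(-23 \right)} - \left(-148 - 114\right) \left(-43\right) = 2 \left(-23\right) \left(192 - 23\right) - \left(-148 - 114\right) \left(-43\right) = 2 \left(-23\right) 169 - \left(-148 - 114\right) \left(-43\right) = -7774 - \left(-262\right) \left(-43\right) = -7774 - 11266 = -19040$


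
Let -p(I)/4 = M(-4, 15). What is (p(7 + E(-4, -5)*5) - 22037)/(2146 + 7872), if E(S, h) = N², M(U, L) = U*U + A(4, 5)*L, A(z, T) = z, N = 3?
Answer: -22341/10018 ≈ -2.2301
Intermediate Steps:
M(U, L) = U² + 4*L (M(U, L) = U*U + 4*L = U² + 4*L)
E(S, h) = 9 (E(S, h) = 3² = 9)
p(I) = -304 (p(I) = -4*((-4)² + 4*15) = -4*(16 + 60) = -4*76 = -304)
(p(7 + E(-4, -5)*5) - 22037)/(2146 + 7872) = (-304 - 22037)/(2146 + 7872) = -22341/10018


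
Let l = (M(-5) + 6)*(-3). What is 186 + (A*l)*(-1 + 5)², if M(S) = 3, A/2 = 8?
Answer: -6726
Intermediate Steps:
A = 16 (A = 2*8 = 16)
l = -27 (l = (3 + 6)*(-3) = 9*(-3) = -27)
186 + (A*l)*(-1 + 5)² = 186 + (16*(-27))*(-1 + 5)² = 186 - 432*4² = 186 - 432*16 = 186 - 6912 = -6726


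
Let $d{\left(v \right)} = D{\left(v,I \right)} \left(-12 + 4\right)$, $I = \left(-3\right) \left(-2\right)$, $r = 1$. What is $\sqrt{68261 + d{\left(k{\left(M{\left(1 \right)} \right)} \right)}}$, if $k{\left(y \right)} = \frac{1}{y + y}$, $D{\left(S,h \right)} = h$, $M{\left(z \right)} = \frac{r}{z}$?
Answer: $\sqrt{68213} \approx 261.18$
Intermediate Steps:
$M{\left(z \right)} = \frac{1}{z}$ ($M{\left(z \right)} = 1 \frac{1}{z} = \frac{1}{z}$)
$I = 6$
$k{\left(y \right)} = \frac{1}{2 y}$
$d{\left(v \right)} = -48$ ($d{\left(v \right)} = 6 \left(-12 + 4\right) = 6 \left(-8\right) = -48$)
$\sqrt{68261 + d{\left(k{\left(M{\left(1 \right)} \right)} \right)}} = \sqrt{68261 - 48} = \sqrt{68213}$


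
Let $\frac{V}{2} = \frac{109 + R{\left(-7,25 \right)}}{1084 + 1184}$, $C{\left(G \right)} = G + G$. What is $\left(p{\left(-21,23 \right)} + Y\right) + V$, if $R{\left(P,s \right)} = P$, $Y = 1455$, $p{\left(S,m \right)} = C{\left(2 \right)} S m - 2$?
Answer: $- \frac{90514}{189} \approx -478.91$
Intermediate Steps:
$C{\left(G \right)} = 2 G$
$p{\left(S,m \right)} = -2 + 4 S m$ ($p{\left(S,m \right)} = 2 \cdot 2 S m - 2 = 4 S m - 2 = -2 + 4 S m$)
$V = \frac{17}{189}$ ($V = 2 \frac{109 - 7}{1084 + 1184} = 2 \cdot \frac{102}{2268} = 2 \cdot 102 \cdot \frac{1}{2268} = 2 \cdot \frac{17}{378} = \frac{17}{189} \approx 0.089947$)
$\left(p{\left(-21,23 \right)} + Y\right) + V = \left(\left(-2 + 4 \left(-21\right) 23\right) + 1455\right) + \frac{17}{189} = \left(\left(-2 - 1932\right) + 1455\right) + \frac{17}{189} = \left(-1934 + 1455\right) + \frac{17}{189} = -479 + \frac{17}{189} = - \frac{90514}{189}$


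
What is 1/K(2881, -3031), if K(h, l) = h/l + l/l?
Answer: 3031/150 ≈ 20.207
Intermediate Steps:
K(h, l) = 1 + h/l (K(h, l) = h/l + 1 = 1 + h/l)
1/K(2881, -3031) = 1/((2881 - 3031)/(-3031)) = 1/(-1/3031*(-150)) = 1/(150/3031) = 3031/150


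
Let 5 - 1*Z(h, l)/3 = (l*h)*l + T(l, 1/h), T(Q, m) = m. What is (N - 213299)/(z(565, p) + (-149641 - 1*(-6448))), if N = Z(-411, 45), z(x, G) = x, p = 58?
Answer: -156422559/9770018 ≈ -16.010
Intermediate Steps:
Z(h, l) = 15 - 3/h - 3*h*l**2 (Z(h, l) = 15 - 3*((l*h)*l + 1/h) = 15 - 3*((h*l)*l + 1/h) = 15 - 3*(h*l**2 + 1/h) = 15 - 3*(1/h + h*l**2) = 15 + (-3/h - 3*h*l**2) = 15 - 3/h - 3*h*l**2)
N = 342067081/137 (N = 15 - 3/(-411) - 3*(-411)*45**2 = 15 - 3*(-1/411) - 3*(-411)*2025 = 15 + 1/137 + 2496825 = 342067081/137 ≈ 2.4968e+6)
(N - 213299)/(z(565, p) + (-149641 - 1*(-6448))) = (342067081/137 - 213299)/(565 + (-149641 - 1*(-6448))) = 312845118/(137*(565 + (-149641 + 6448))) = 312845118/(137*(565 - 143193)) = (312845118/137)/(-142628) = (312845118/137)*(-1/142628) = -156422559/9770018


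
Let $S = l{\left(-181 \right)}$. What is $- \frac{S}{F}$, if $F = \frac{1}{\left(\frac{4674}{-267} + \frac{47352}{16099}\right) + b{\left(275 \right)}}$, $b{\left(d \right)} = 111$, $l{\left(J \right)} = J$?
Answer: $\frac{25009513367}{1432811} \approx 17455.0$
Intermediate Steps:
$F = \frac{1432811}{138174107}$ ($F = \frac{1}{\left(\frac{4674}{-267} + \frac{47352}{16099}\right) + 111} = \frac{1}{\left(4674 \left(- \frac{1}{267}\right) + 47352 \cdot \frac{1}{16099}\right) + 111} = \frac{1}{\left(- \frac{1558}{89} + \frac{47352}{16099}\right) + 111} = \frac{1}{- \frac{20867914}{1432811} + 111} = \frac{1}{\frac{138174107}{1432811}} = \frac{1432811}{138174107} \approx 0.01037$)
$S = -181$
$- \frac{S}{F} = - \frac{-181}{\frac{1432811}{138174107}} = - \frac{\left(-181\right) 138174107}{1432811} = \left(-1\right) \left(- \frac{25009513367}{1432811}\right) = \frac{25009513367}{1432811}$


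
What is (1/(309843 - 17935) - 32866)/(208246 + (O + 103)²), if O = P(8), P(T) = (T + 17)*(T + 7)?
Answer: -1370549761/18212140120 ≈ -0.075255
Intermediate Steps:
P(T) = (7 + T)*(17 + T) (P(T) = (17 + T)*(7 + T) = (7 + T)*(17 + T))
O = 375 (O = 119 + 8² + 24*8 = 119 + 64 + 192 = 375)
(1/(309843 - 17935) - 32866)/(208246 + (O + 103)²) = (1/(309843 - 17935) - 32866)/(208246 + (375 + 103)²) = (1/291908 - 32866)/(208246 + 478²) = (1/291908 - 32866)/(208246 + 228484) = -9593848327/291908/436730 = -9593848327/291908*1/436730 = -1370549761/18212140120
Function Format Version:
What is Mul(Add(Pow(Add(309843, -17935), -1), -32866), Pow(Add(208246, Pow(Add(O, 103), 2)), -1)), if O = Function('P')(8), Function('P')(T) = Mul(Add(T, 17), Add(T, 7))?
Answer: Rational(-1370549761, 18212140120) ≈ -0.075255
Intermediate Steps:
Function('P')(T) = Mul(Add(7, T), Add(17, T)) (Function('P')(T) = Mul(Add(17, T), Add(7, T)) = Mul(Add(7, T), Add(17, T)))
O = 375 (O = Add(119, Pow(8, 2), Mul(24, 8)) = Add(119, 64, 192) = 375)
Mul(Add(Pow(Add(309843, -17935), -1), -32866), Pow(Add(208246, Pow(Add(O, 103), 2)), -1)) = Mul(Add(Pow(Add(309843, -17935), -1), -32866), Pow(Add(208246, Pow(Add(375, 103), 2)), -1)) = Mul(Add(Pow(291908, -1), -32866), Pow(Add(208246, Pow(478, 2)), -1)) = Mul(Add(Rational(1, 291908), -32866), Pow(Add(208246, 228484), -1)) = Mul(Rational(-9593848327, 291908), Pow(436730, -1)) = Mul(Rational(-9593848327, 291908), Rational(1, 436730)) = Rational(-1370549761, 18212140120)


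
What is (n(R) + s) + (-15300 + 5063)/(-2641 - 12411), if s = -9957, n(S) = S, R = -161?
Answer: -152285899/15052 ≈ -10117.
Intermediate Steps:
(n(R) + s) + (-15300 + 5063)/(-2641 - 12411) = (-161 - 9957) + (-15300 + 5063)/(-2641 - 12411) = -10118 - 10237/(-15052) = -10118 - 10237*(-1/15052) = -10118 + 10237/15052 = -152285899/15052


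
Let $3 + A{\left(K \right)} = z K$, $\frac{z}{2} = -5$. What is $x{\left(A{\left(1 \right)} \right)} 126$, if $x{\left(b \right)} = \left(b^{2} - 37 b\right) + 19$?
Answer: $84294$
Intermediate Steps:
$z = -10$ ($z = 2 \left(-5\right) = -10$)
$A{\left(K \right)} = -3 - 10 K$
$x{\left(b \right)} = 19 + b^{2} - 37 b$
$x{\left(A{\left(1 \right)} \right)} 126 = \left(19 + \left(-3 - 10\right)^{2} - 37 \left(-3 - 10\right)\right) 126 = \left(19 + \left(-13\right)^{2} - -481\right) 126 = \left(19 + 169 + 481\right) 126 = 669 \cdot 126 = 84294$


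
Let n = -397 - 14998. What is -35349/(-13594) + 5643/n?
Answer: 467486913/209279630 ≈ 2.2338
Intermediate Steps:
n = -15395
-35349/(-13594) + 5643/n = -35349/(-13594) + 5643/(-15395) = -35349*(-1/13594) + 5643*(-1/15395) = 35349/13594 - 5643/15395 = 467486913/209279630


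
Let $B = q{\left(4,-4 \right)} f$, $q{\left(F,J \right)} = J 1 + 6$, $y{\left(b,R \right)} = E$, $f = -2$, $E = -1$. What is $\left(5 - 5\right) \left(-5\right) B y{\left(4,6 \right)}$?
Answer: $0$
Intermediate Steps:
$y{\left(b,R \right)} = -1$
$q{\left(F,J \right)} = 6 + J$ ($q{\left(F,J \right)} = J + 6 = 6 + J$)
$B = -4$ ($B = \left(6 - 4\right) \left(-2\right) = 2 \left(-2\right) = -4$)
$\left(5 - 5\right) \left(-5\right) B y{\left(4,6 \right)} = \left(5 - 5\right) \left(-5\right) \left(-4\right) \left(-1\right) = 0 \left(-5\right) \left(-4\right) \left(-1\right) = 0 \left(-4\right) \left(-1\right) = 0 \left(-1\right) = 0$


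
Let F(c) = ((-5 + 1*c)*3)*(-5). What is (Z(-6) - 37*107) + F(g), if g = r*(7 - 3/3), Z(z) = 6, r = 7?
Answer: -4508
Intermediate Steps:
g = 42 (g = 7*(7 - 3/3) = 7*(7 - 3*⅓) = 7*(7 - 1) = 7*6 = 42)
F(c) = 75 - 15*c (F(c) = ((-5 + c)*3)*(-5) = (-15 + 3*c)*(-5) = 75 - 15*c)
(Z(-6) - 37*107) + F(g) = (6 - 37*107) + (75 - 15*42) = (6 - 3959) + (75 - 630) = -3953 - 555 = -4508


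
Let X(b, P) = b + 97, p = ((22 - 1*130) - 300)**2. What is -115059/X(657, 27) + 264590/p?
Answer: -4738420129/31378464 ≈ -151.01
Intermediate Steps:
p = 166464 (p = ((22 - 130) - 300)**2 = (-108 - 300)**2 = (-408)**2 = 166464)
X(b, P) = 97 + b
-115059/X(657, 27) + 264590/p = -115059/(97 + 657) + 264590/166464 = -115059/754 + 264590*(1/166464) = -115059*1/754 + 132295/83232 = -115059/754 + 132295/83232 = -4738420129/31378464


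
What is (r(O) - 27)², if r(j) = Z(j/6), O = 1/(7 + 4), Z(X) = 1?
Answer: 676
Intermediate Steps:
O = 1/11 ≈ 0.090909
r(j) = 1
(r(O) - 27)² = (1 - 27)² = (-26)² = 676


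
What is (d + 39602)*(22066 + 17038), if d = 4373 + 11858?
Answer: 2183293632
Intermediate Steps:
d = 16231
(d + 39602)*(22066 + 17038) = (16231 + 39602)*(22066 + 17038) = 55833*39104 = 2183293632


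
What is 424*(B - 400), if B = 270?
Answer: -55120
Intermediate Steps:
424*(B - 400) = 424*(270 - 400) = 424*(-130) = -55120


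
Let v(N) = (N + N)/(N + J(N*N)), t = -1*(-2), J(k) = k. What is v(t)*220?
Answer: 440/3 ≈ 146.67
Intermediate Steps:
t = 2
v(N) = 2*N/(N + N²) (v(N) = (N + N)/(N + N*N) = (2*N)/(N + N²) = 2*N/(N + N²))
v(t)*220 = (2/(1 + 2))*220 = (2/3)*220 = (2*(⅓))*220 = (⅔)*220 = 440/3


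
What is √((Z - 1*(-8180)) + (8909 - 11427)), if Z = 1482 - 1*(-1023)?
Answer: √8167 ≈ 90.371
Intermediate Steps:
Z = 2505 (Z = 1482 + 1023 = 2505)
√((Z - 1*(-8180)) + (8909 - 11427)) = √((2505 - 1*(-8180)) + (8909 - 11427)) = √((2505 + 8180) - 2518) = √(10685 - 2518) = √8167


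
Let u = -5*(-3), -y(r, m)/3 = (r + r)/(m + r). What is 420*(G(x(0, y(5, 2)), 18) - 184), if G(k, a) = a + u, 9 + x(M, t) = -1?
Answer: -63420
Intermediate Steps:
y(r, m) = -6*r/(m + r) (y(r, m) = -3*(r + r)/(m + r) = -3*2*r/(m + r) = -6*r/(m + r))
x(M, t) = -10 (x(M, t) = -9 - 1 = -10)
u = 15
G(k, a) = 15 + a (G(k, a) = a + 15 = 15 + a)
420*(G(x(0, y(5, 2)), 18) - 184) = 420*((15 + 18) - 184) = 420*(33 - 184) = 420*(-151) = -63420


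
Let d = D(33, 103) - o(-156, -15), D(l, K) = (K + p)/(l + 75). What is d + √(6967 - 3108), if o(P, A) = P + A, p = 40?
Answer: 18611/108 + √3859 ≈ 234.44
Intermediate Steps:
o(P, A) = A + P
D(l, K) = (40 + K)/(75 + l) (D(l, K) = (K + 40)/(l + 75) = (40 + K)/(75 + l))
d = 18611/108 (d = (40 + 103)/(75 + 33) - (-15 - 156) = 143/108 - 1*(-171) = (1/108)*143 + 171 = 143/108 + 171 = 18611/108 ≈ 172.32)
d + √(6967 - 3108) = 18611/108 + √(6967 - 3108) = 18611/108 + √3859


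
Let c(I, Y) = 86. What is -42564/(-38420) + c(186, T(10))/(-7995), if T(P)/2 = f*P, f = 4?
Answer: 16849753/15358395 ≈ 1.0971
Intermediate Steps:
T(P) = 8*P (T(P) = 2*(4*P) = 8*P)
-42564/(-38420) + c(186, T(10))/(-7995) = -42564/(-38420) + 86/(-7995) = -42564*(-1/38420) + 86*(-1/7995) = 10641/9605 - 86/7995 = 16849753/15358395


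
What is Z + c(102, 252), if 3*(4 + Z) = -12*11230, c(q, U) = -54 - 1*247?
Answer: -45225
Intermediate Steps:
c(q, U) = -301 (c(q, U) = -54 - 247 = -301)
Z = -44924 (Z = -4 + (-12*11230)/3 = -4 + (⅓)*(-134760) = -4 - 44920 = -44924)
Z + c(102, 252) = -44924 - 301 = -45225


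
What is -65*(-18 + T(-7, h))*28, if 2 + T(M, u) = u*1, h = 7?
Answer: 23660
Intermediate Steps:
T(M, u) = -2 + u (T(M, u) = -2 + u*1 = -2 + u)
-65*(-18 + T(-7, h))*28 = -65*(-18 + (-2 + 7))*28 = -65*(-18 + 5)*28 = -65*(-13)*28 = 845*28 = 23660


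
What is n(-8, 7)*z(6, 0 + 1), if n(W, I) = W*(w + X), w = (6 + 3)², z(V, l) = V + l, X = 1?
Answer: -4592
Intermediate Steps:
w = 81 (w = 9² = 81)
n(W, I) = 82*W (n(W, I) = W*(81 + 1) = W*82 = 82*W)
n(-8, 7)*z(6, 0 + 1) = (82*(-8))*(6 + (0 + 1)) = -656*(6 + 1) = -656*7 = -4592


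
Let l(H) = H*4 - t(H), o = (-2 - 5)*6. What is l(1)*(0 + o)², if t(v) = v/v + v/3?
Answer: 4704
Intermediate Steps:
t(v) = 1 + v/3 (t(v) = 1 + v*(⅓) = 1 + v/3)
o = -42 (o = -7*6 = -42)
l(H) = -1 + 11*H/3 (l(H) = H*4 - (1 + H/3) = 4*H + (-1 - H/3) = -1 + 11*H/3)
l(1)*(0 + o)² = (-1 + (11/3)*1)*(0 - 42)² = (-1 + 11/3)*(-42)² = (8/3)*1764 = 4704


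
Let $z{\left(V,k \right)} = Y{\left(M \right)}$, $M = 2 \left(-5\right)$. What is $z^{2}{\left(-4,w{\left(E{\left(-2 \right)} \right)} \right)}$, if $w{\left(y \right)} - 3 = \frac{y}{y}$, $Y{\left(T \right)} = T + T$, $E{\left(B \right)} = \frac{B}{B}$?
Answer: $400$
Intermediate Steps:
$E{\left(B \right)} = 1$
$M = -10$
$Y{\left(T \right)} = 2 T$
$w{\left(y \right)} = 4$ ($w{\left(y \right)} = 3 + \frac{y}{y} = 3 + 1 = 4$)
$z{\left(V,k \right)} = -20$ ($z{\left(V,k \right)} = 2 \left(-10\right) = -20$)
$z^{2}{\left(-4,w{\left(E{\left(-2 \right)} \right)} \right)} = \left(-20\right)^{2} = 400$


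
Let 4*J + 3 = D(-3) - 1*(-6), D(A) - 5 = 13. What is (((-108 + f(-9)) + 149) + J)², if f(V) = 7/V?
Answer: 2679769/1296 ≈ 2067.7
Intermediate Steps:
D(A) = 18 (D(A) = 5 + 13 = 18)
J = 21/4 (J = -¾ + (18 - 1*(-6))/4 = -¾ + (18 + 6)/4 = -¾ + (¼)*24 = -¾ + 6 = 21/4 ≈ 5.2500)
(((-108 + f(-9)) + 149) + J)² = (((-108 + 7/(-9)) + 149) + 21/4)² = (((-108 + 7*(-⅑)) + 149) + 21/4)² = (((-108 - 7/9) + 149) + 21/4)² = ((-979/9 + 149) + 21/4)² = (362/9 + 21/4)² = (1637/36)² = 2679769/1296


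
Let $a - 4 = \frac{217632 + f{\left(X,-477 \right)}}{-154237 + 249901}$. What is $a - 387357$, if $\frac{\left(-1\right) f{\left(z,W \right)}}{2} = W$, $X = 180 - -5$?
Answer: $- \frac{6175919801}{15944} \approx -3.8735 \cdot 10^{5}$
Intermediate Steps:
$X = 185$ ($X = 180 + 5 = 185$)
$f{\left(z,W \right)} = - 2 W$
$a = \frac{100207}{15944}$ ($a = 4 + \frac{217632 - -954}{-154237 + 249901} = 4 + \frac{217632 + 954}{95664} = 4 + 218586 \cdot \frac{1}{95664} = 4 + \frac{36431}{15944} = \frac{100207}{15944} \approx 6.2849$)
$a - 387357 = \frac{100207}{15944} - 387357 = - \frac{6175919801}{15944}$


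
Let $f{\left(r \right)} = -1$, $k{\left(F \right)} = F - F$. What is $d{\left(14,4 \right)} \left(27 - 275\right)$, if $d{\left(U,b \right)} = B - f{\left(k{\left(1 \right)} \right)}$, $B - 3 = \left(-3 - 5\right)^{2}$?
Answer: $-16864$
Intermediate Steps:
$B = 67$ ($B = 3 + \left(-3 - 5\right)^{2} = 3 + \left(-8\right)^{2} = 3 + 64 = 67$)
$k{\left(F \right)} = 0$
$d{\left(U,b \right)} = 68$ ($d{\left(U,b \right)} = 67 - -1 = 67 + 1 = 68$)
$d{\left(14,4 \right)} \left(27 - 275\right) = 68 \left(27 - 275\right) = 68 \left(-248\right) = -16864$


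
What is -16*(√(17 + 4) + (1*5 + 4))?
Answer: -144 - 16*√21 ≈ -217.32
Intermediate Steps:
-16*(√(17 + 4) + (1*5 + 4)) = -16*(√21 + (5 + 4)) = -16*(√21 + 9) = -16*(9 + √21) = -144 - 16*√21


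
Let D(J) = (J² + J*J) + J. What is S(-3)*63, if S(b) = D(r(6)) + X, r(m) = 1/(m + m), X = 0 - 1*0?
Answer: 49/8 ≈ 6.1250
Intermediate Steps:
X = 0 (X = 0 + 0 = 0)
r(m) = 1/(2*m)
D(J) = J + 2*J² (D(J) = (J² + J²) + J = 2*J² + J = J + 2*J²)
S(b) = 7/72 (S(b) = ((½)/6)*(1 + 2*((½)/6)) + 0 = ((½)*(⅙))*(1 + 2*((½)*(⅙))) + 0 = (1 + 2*(1/12))/12 + 0 = (1 + ⅙)/12 + 0 = (1/12)*(7/6) + 0 = 7/72 + 0 = 7/72)
S(-3)*63 = (7/72)*63 = 49/8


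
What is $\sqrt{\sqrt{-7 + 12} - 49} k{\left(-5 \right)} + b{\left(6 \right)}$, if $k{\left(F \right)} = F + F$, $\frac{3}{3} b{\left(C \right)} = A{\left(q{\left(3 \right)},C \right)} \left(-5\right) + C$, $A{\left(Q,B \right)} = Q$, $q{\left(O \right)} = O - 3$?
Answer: $6 - 10 \sqrt{-49 + \sqrt{5}} \approx 6.0 - 68.384 i$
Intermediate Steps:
$q{\left(O \right)} = -3 + O$
$b{\left(C \right)} = C$ ($b{\left(C \right)} = \left(-3 + 3\right) \left(-5\right) + C = 0 \left(-5\right) + C = 0 + C = C$)
$k{\left(F \right)} = 2 F$
$\sqrt{\sqrt{-7 + 12} - 49} k{\left(-5 \right)} + b{\left(6 \right)} = \sqrt{\sqrt{-7 + 12} - 49} \cdot 2 \left(-5\right) + 6 = \sqrt{\sqrt{5} - 49} \left(-10\right) + 6 = \sqrt{-49 + \sqrt{5}} \left(-10\right) + 6 = - 10 \sqrt{-49 + \sqrt{5}} + 6 = 6 - 10 \sqrt{-49 + \sqrt{5}}$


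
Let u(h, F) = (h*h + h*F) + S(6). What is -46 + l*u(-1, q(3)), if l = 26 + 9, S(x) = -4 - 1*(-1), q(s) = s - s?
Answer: -116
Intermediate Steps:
q(s) = 0
S(x) = -3 (S(x) = -4 + 1 = -3)
u(h, F) = -3 + h**2 + F*h (u(h, F) = (h*h + h*F) - 3 = (h**2 + F*h) - 3 = -3 + h**2 + F*h)
l = 35
-46 + l*u(-1, q(3)) = -46 + 35*(-3 + (-1)**2 + 0*(-1)) = -46 + 35*(-3 + 1 + 0) = -46 + 35*(-2) = -46 - 70 = -116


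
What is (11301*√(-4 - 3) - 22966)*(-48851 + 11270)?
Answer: 863085246 - 424702881*I*√7 ≈ 8.6309e+8 - 1.1237e+9*I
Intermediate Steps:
(11301*√(-4 - 3) - 22966)*(-48851 + 11270) = (11301*√(-7) - 22966)*(-37581) = (11301*(I*√7) - 22966)*(-37581) = (11301*I*√7 - 22966)*(-37581) = (-22966 + 11301*I*√7)*(-37581) = 863085246 - 424702881*I*√7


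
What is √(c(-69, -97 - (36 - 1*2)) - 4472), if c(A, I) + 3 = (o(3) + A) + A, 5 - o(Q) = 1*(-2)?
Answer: 7*I*√94 ≈ 67.868*I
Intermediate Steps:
o(Q) = 7 (o(Q) = 5 - (-2) = 5 - 1*(-2) = 5 + 2 = 7)
c(A, I) = 4 + 2*A (c(A, I) = -3 + ((7 + A) + A) = -3 + (7 + 2*A) = 4 + 2*A)
√(c(-69, -97 - (36 - 1*2)) - 4472) = √((4 + 2*(-69)) - 4472) = √((4 - 138) - 4472) = √(-134 - 4472) = √(-4606) = 7*I*√94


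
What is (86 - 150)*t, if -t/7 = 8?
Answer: 3584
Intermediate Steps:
t = -56 (t = -7*8 = -56)
(86 - 150)*t = (86 - 150)*(-56) = -64*(-56) = 3584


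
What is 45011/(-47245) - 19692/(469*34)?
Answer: -824046973/376684385 ≈ -2.1876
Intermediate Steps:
45011/(-47245) - 19692/(469*34) = 45011*(-1/47245) - 19692/15946 = -45011/47245 - 19692*1/15946 = -45011/47245 - 9846/7973 = -824046973/376684385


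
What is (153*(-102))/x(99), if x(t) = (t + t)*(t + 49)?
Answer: -867/1628 ≈ -0.53256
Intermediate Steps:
x(t) = 2*t*(49 + t) (x(t) = (2*t)*(49 + t) = 2*t*(49 + t))
(153*(-102))/x(99) = (153*(-102))/((2*99*(49 + 99))) = -15606/(2*99*148) = -15606/29304 = -15606*1/29304 = -867/1628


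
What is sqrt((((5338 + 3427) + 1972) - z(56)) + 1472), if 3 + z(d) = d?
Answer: 2*sqrt(3039) ≈ 110.25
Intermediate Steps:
z(d) = -3 + d
sqrt((((5338 + 3427) + 1972) - z(56)) + 1472) = sqrt((((5338 + 3427) + 1972) - (-3 + 56)) + 1472) = sqrt(((8765 + 1972) - 1*53) + 1472) = sqrt((10737 - 53) + 1472) = sqrt(10684 + 1472) = sqrt(12156) = 2*sqrt(3039)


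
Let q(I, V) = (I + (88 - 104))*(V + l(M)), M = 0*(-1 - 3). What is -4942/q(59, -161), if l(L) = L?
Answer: 706/989 ≈ 0.71385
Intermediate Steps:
M = 0 (M = 0*(-4) = 0)
q(I, V) = V*(-16 + I) (q(I, V) = (I + (88 - 104))*(V + 0) = (I - 16)*V = (-16 + I)*V = V*(-16 + I))
-4942/q(59, -161) = -4942*(-1/(161*(-16 + 59))) = -4942/((-161*43)) = -4942/(-6923) = -4942*(-1/6923) = 706/989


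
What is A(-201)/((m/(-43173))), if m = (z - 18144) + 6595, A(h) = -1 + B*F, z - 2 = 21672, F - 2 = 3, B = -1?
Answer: 3198/125 ≈ 25.584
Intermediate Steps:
F = 5 (F = 2 + 3 = 5)
z = 21674 (z = 2 + 21672 = 21674)
A(h) = -6 (A(h) = -1 - 1*5 = -1 - 5 = -6)
m = 10125 (m = (21674 - 18144) + 6595 = 3530 + 6595 = 10125)
A(-201)/((m/(-43173))) = -6/(10125/(-43173)) = -6/(10125*(-1/43173)) = -6/(-125/533) = -6*(-533/125) = 3198/125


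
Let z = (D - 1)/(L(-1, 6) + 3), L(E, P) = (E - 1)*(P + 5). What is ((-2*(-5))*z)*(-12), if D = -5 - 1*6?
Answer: -1440/19 ≈ -75.789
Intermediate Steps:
L(E, P) = (-1 + E)*(5 + P)
D = -11 (D = -5 - 6 = -11)
z = 12/19 (z = (-11 - 1)/((-5 - 1*6 + 5*(-1) - 1*6) + 3) = -12/((-5 - 6 - 5 - 6) + 3) = -12/(-22 + 3) = -12/(-19) = -12*(-1/19) = 12/19 ≈ 0.63158)
((-2*(-5))*z)*(-12) = (-2*(-5)*(12/19))*(-12) = (10*(12/19))*(-12) = (120/19)*(-12) = -1440/19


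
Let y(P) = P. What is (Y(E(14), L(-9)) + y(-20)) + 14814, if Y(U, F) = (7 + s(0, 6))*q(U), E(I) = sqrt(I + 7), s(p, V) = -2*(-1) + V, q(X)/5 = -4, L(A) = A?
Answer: 14494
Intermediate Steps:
q(X) = -20 (q(X) = 5*(-4) = -20)
s(p, V) = 2 + V
E(I) = sqrt(7 + I)
Y(U, F) = -300 (Y(U, F) = (7 + (2 + 6))*(-20) = (7 + 8)*(-20) = 15*(-20) = -300)
(Y(E(14), L(-9)) + y(-20)) + 14814 = (-300 - 20) + 14814 = -320 + 14814 = 14494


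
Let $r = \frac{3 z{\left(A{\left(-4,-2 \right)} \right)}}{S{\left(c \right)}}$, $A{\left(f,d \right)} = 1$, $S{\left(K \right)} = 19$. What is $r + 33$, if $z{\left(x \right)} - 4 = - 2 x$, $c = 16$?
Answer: $\frac{633}{19} \approx 33.316$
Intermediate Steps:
$z{\left(x \right)} = 4 - 2 x$
$r = \frac{6}{19}$ ($r = \frac{3 \left(4 - 2\right)}{19} = 3 \left(4 - 2\right) \frac{1}{19} = 3 \cdot 2 \cdot \frac{1}{19} = 6 \cdot \frac{1}{19} = \frac{6}{19} \approx 0.31579$)
$r + 33 = \frac{6}{19} + 33 = \frac{633}{19}$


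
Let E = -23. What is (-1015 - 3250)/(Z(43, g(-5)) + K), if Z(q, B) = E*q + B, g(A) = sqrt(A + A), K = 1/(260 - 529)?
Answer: 152612997985/35389534687 + 308619665*I*sqrt(10)/70779069374 ≈ 4.3124 + 0.013789*I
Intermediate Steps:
K = -1/269 (K = 1/(-269) = -1/269 ≈ -0.0037175)
g(A) = sqrt(2)*sqrt(A) (g(A) = sqrt(2*A) = sqrt(2)*sqrt(A))
Z(q, B) = B - 23*q (Z(q, B) = -23*q + B = B - 23*q)
(-1015 - 3250)/(Z(43, g(-5)) + K) = (-1015 - 3250)/((sqrt(2)*sqrt(-5) - 23*43) - 1/269) = -4265/((sqrt(2)*(I*sqrt(5)) - 989) - 1/269) = -4265/((I*sqrt(10) - 989) - 1/269) = -4265/((-989 + I*sqrt(10)) - 1/269) = -4265/(-266042/269 + I*sqrt(10))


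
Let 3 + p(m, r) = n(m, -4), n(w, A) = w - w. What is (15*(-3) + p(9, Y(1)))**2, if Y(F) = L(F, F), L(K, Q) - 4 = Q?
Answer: 2304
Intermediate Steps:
L(K, Q) = 4 + Q
n(w, A) = 0
Y(F) = 4 + F
p(m, r) = -3 (p(m, r) = -3 + 0 = -3)
(15*(-3) + p(9, Y(1)))**2 = (15*(-3) - 3)**2 = (-45 - 3)**2 = (-48)**2 = 2304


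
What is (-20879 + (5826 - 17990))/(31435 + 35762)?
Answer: -33043/67197 ≈ -0.49173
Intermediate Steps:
(-20879 + (5826 - 17990))/(31435 + 35762) = (-20879 - 12164)/67197 = -33043*1/67197 = -33043/67197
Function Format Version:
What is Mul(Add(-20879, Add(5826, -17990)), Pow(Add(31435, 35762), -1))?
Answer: Rational(-33043, 67197) ≈ -0.49173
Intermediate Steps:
Mul(Add(-20879, Add(5826, -17990)), Pow(Add(31435, 35762), -1)) = Mul(Add(-20879, -12164), Pow(67197, -1)) = Mul(-33043, Rational(1, 67197)) = Rational(-33043, 67197)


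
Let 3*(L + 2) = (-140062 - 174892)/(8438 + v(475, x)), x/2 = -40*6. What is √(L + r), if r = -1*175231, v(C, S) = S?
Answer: I*√24971175006726/11937 ≈ 418.62*I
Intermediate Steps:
x = -480 (x = 2*(-40*6) = 2*(-240) = -480)
r = -175231
L = -181351/11937 (L = -2 + ((-140062 - 174892)/(8438 - 480))/3 = -2 + (-314954/7958)/3 = -2 + (-314954*1/7958)/3 = -2 + (⅓)*(-157477/3979) = -2 - 157477/11937 = -181351/11937 ≈ -15.192)
√(L + r) = √(-181351/11937 - 175231) = √(-2091913798/11937) = I*√24971175006726/11937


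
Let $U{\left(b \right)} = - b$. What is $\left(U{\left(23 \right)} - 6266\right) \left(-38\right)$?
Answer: $238982$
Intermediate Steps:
$\left(U{\left(23 \right)} - 6266\right) \left(-38\right) = \left(\left(-1\right) 23 - 6266\right) \left(-38\right) = \left(-23 - 6266\right) \left(-38\right) = \left(-6289\right) \left(-38\right) = 238982$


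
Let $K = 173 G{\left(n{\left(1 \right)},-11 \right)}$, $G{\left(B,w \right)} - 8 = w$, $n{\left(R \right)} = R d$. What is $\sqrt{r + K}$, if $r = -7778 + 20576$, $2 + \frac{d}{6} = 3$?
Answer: $\sqrt{12279} \approx 110.81$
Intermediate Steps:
$d = 6$ ($d = -12 + 6 \cdot 3 = -12 + 18 = 6$)
$n{\left(R \right)} = 6 R$ ($n{\left(R \right)} = R 6 = 6 R$)
$G{\left(B,w \right)} = 8 + w$
$r = 12798$
$K = -519$ ($K = 173 \left(8 - 11\right) = 173 \left(-3\right) = -519$)
$\sqrt{r + K} = \sqrt{12798 - 519} = \sqrt{12279}$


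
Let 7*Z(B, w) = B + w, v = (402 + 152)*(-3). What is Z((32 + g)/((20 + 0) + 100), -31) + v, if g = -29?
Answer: -66657/40 ≈ -1666.4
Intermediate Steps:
v = -1662 (v = 554*(-3) = -1662)
Z(B, w) = B/7 + w/7 (Z(B, w) = (B + w)/7 = B/7 + w/7)
Z((32 + g)/((20 + 0) + 100), -31) + v = (((32 - 29)/((20 + 0) + 100))/7 + (⅐)*(-31)) - 1662 = ((3/(20 + 100))/7 - 31/7) - 1662 = ((3/120)/7 - 31/7) - 1662 = ((3*(1/120))/7 - 31/7) - 1662 = ((⅐)*(1/40) - 31/7) - 1662 = (1/280 - 31/7) - 1662 = -177/40 - 1662 = -66657/40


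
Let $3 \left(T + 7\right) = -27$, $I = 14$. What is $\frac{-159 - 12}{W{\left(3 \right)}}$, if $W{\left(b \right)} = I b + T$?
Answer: $- \frac{171}{26} \approx -6.5769$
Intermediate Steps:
$T = -16$ ($T = -7 + \frac{1}{3} \left(-27\right) = -7 - 9 = -16$)
$W{\left(b \right)} = -16 + 14 b$ ($W{\left(b \right)} = 14 b - 16 = -16 + 14 b$)
$\frac{-159 - 12}{W{\left(3 \right)}} = \frac{-159 - 12}{-16 + 14 \cdot 3} = - \frac{171}{-16 + 42} = - \frac{171}{26}$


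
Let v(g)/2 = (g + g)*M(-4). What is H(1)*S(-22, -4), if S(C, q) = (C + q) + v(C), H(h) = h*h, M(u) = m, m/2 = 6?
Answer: -1082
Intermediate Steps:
m = 12 (m = 2*6 = 12)
M(u) = 12
H(h) = h**2
v(g) = 48*g (v(g) = 2*((g + g)*12) = 2*((2*g)*12) = 2*(24*g) = 48*g)
S(C, q) = q + 49*C (S(C, q) = (C + q) + 48*C = q + 49*C)
H(1)*S(-22, -4) = 1**2*(-4 + 49*(-22)) = 1*(-4 - 1078) = 1*(-1082) = -1082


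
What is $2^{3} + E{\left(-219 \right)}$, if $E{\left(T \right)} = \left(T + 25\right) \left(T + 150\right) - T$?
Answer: $13613$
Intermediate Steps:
$E{\left(T \right)} = - T + \left(25 + T\right) \left(150 + T\right)$ ($E{\left(T \right)} = \left(25 + T\right) \left(150 + T\right) - T = - T + \left(25 + T\right) \left(150 + T\right)$)
$2^{3} + E{\left(-219 \right)} = 2^{3} + \left(3750 + \left(-219\right)^{2} + 174 \left(-219\right)\right) = 8 + \left(3750 + 47961 - 38106\right) = 8 + 13605 = 13613$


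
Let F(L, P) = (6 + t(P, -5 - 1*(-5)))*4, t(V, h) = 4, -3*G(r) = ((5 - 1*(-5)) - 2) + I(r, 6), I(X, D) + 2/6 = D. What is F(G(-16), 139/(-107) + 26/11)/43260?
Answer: 2/2163 ≈ 0.00092464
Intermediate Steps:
I(X, D) = -⅓ + D
G(r) = -41/9 (G(r) = -(((5 - 1*(-5)) - 2) + (-⅓ + 6))/3 = -(((5 + 5) - 2) + 17/3)/3 = -((10 - 2) + 17/3)/3 = -(8 + 17/3)/3 = -⅓*41/3 = -41/9)
F(L, P) = 40 (F(L, P) = (6 + 4)*4 = 10*4 = 40)
F(G(-16), 139/(-107) + 26/11)/43260 = 40/43260 = 40*(1/43260) = 2/2163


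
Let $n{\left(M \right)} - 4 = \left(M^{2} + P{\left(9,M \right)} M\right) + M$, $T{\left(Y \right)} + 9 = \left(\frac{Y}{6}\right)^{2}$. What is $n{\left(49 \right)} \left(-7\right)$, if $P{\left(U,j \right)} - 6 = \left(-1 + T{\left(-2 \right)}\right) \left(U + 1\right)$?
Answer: $\frac{132146}{9} \approx 14683.0$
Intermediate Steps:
$T{\left(Y \right)} = -9 + \frac{Y^{2}}{36}$ ($T{\left(Y \right)} = -9 + \left(\frac{Y}{6}\right)^{2} = -9 + \frac{Y^{2}}{36}$)
$P{\left(U,j \right)} = - \frac{35}{9} - \frac{89 U}{9}$ ($P{\left(U,j \right)} = 6 + \left(-1 - \left(9 - \frac{\left(-2\right)^{2}}{36}\right)\right) \left(U + 1\right) = 6 + \left(-1 + \left(-9 + \frac{1}{36} \cdot 4\right)\right) \left(1 + U\right) = 6 + \left(-1 + \left(-9 + \frac{1}{9}\right)\right) \left(1 + U\right) = 6 + \left(-1 - \frac{80}{9}\right) \left(1 + U\right) = 6 - \frac{89 \left(1 + U\right)}{9} = 6 - \left(\frac{89}{9} + \frac{89 U}{9}\right) = - \frac{35}{9} - \frac{89 U}{9}$)
$n{\left(M \right)} = 4 + M^{2} - \frac{827 M}{9}$ ($n{\left(M \right)} = 4 + \left(\left(M^{2} + \left(- \frac{35}{9} - 89\right) M\right) + M\right) = 4 + \left(\left(M^{2} - \frac{836 M}{9}\right) + M\right) = 4 + \left(M^{2} - \frac{827 M}{9}\right) = 4 + M^{2} - \frac{827 M}{9}$)
$n{\left(49 \right)} \left(-7\right) = \left(4 + 49^{2} - \frac{40523}{9}\right) \left(-7\right) = \left(4 + 2401 - \frac{40523}{9}\right) \left(-7\right) = \left(- \frac{18878}{9}\right) \left(-7\right) = \frac{132146}{9}$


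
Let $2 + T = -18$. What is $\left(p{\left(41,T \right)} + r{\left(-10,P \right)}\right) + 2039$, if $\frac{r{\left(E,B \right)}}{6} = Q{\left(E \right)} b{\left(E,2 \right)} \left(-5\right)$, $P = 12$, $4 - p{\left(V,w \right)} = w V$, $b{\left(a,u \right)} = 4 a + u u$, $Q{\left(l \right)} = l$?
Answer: $-7937$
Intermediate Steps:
$b{\left(a,u \right)} = u^{2} + 4 a$ ($b{\left(a,u \right)} = 4 a + u^{2} = u^{2} + 4 a$)
$T = -20$ ($T = -2 - 18 = -20$)
$p{\left(V,w \right)} = 4 - V w$ ($p{\left(V,w \right)} = 4 - w V = 4 - V w$)
$r{\left(E,B \right)} = - 30 E \left(4 + 4 E\right)$ ($r{\left(E,B \right)} = 6 E \left(2^{2} + 4 E\right) \left(-5\right) = 6 E \left(4 + 4 E\right) \left(-5\right) = 6 \left(- 5 E \left(4 + 4 E\right)\right) = - 30 E \left(4 + 4 E\right)$)
$\left(p{\left(41,T \right)} + r{\left(-10,P \right)}\right) + 2039 = \left(\left(4 - 41 \left(-20\right)\right) - - 1200 \left(1 - 10\right)\right) + 2039 = \left(\left(4 + 820\right) - \left(-1200\right) \left(-9\right)\right) + 2039 = \left(824 - 10800\right) + 2039 = -9976 + 2039 = -7937$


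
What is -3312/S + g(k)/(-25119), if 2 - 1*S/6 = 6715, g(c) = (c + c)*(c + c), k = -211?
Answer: -1181612204/168623847 ≈ -7.0074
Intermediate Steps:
g(c) = 4*c² (g(c) = (2*c)*(2*c) = 4*c²)
S = -40278 (S = 12 - 6*6715 = 12 - 40290 = -40278)
-3312/S + g(k)/(-25119) = -3312/(-40278) + (4*(-211)²)/(-25119) = -3312*(-1/40278) + (4*44521)*(-1/25119) = 552/6713 + 178084*(-1/25119) = 552/6713 - 178084/25119 = -1181612204/168623847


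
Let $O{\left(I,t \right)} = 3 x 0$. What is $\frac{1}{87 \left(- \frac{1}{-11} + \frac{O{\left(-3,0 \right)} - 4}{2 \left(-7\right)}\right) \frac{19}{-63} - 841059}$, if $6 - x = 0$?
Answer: $- \frac{1617}{1360008382} \approx -1.189 \cdot 10^{-6}$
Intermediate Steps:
$x = 6$ ($x = 6 - 0 = 6 + 0 = 6$)
$O{\left(I,t \right)} = 0$ ($O{\left(I,t \right)} = 3 \cdot 6 \cdot 0 = 18 \cdot 0 = 0$)
$\frac{1}{87 \left(- \frac{1}{-11} + \frac{O{\left(-3,0 \right)} - 4}{2 \left(-7\right)}\right) \frac{19}{-63} - 841059} = \frac{1}{87 \left(- \frac{1}{-11} + \frac{0 - 4}{2 \left(-7\right)}\right) \frac{19}{-63} - 841059} = \frac{1}{87 \left(\left(-1\right) \left(- \frac{1}{11}\right) + \frac{0 - 4}{-14}\right) 19 \left(- \frac{1}{63}\right) - 841059} = \frac{1}{87 \left(\frac{1}{11} - - \frac{2}{7}\right) \left(- \frac{19}{63}\right) - 841059} = \frac{1}{87 \left(\frac{1}{11} + \frac{2}{7}\right) \left(- \frac{19}{63}\right) - 841059} = \frac{1}{87 \cdot \frac{29}{77} \left(- \frac{19}{63}\right) - 841059} = \frac{1}{\frac{2523}{77} \left(- \frac{19}{63}\right) - 841059} = \frac{1}{- \frac{15979}{1617} - 841059} = \frac{1}{- \frac{1360008382}{1617}} = - \frac{1617}{1360008382}$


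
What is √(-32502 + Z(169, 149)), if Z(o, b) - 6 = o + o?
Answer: I*√32158 ≈ 179.33*I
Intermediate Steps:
Z(o, b) = 6 + 2*o (Z(o, b) = 6 + (o + o) = 6 + 2*o)
√(-32502 + Z(169, 149)) = √(-32502 + (6 + 2*169)) = √(-32502 + (6 + 338)) = √(-32502 + 344) = √(-32158) = I*√32158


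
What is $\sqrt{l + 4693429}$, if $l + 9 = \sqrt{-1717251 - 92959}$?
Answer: $\sqrt{4693420 + i \sqrt{1810210}} \approx 2166.4 + 0.31 i$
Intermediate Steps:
$l = -9 + i \sqrt{1810210}$ ($l = -9 + \sqrt{-1717251 - 92959} = -9 + \sqrt{-1810210} = -9 + i \sqrt{1810210} \approx -9.0 + 1345.4 i$)
$\sqrt{l + 4693429} = \sqrt{\left(-9 + i \sqrt{1810210}\right) + 4693429} = \sqrt{4693420 + i \sqrt{1810210}}$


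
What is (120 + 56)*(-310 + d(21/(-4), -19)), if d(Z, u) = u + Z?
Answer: -58828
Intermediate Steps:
d(Z, u) = Z + u
(120 + 56)*(-310 + d(21/(-4), -19)) = (120 + 56)*(-310 + (21/(-4) - 19)) = 176*(-310 + (21*(-1/4) - 19)) = 176*(-310 + (-21/4 - 19)) = 176*(-310 - 97/4) = 176*(-1337/4) = -58828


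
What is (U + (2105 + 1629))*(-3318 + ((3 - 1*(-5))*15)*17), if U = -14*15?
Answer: -4503672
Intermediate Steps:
U = -210
(U + (2105 + 1629))*(-3318 + ((3 - 1*(-5))*15)*17) = (-210 + (2105 + 1629))*(-3318 + ((3 - 1*(-5))*15)*17) = (-210 + 3734)*(-3318 + ((3 + 5)*15)*17) = 3524*(-3318 + (8*15)*17) = 3524*(-3318 + 120*17) = 3524*(-3318 + 2040) = 3524*(-1278) = -4503672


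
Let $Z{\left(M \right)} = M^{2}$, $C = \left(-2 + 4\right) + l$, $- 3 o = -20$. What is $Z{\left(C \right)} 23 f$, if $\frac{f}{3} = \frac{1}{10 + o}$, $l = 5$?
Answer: $\frac{10143}{50} \approx 202.86$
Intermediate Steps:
$o = \frac{20}{3}$ ($o = \left(- \frac{1}{3}\right) \left(-20\right) = \frac{20}{3} \approx 6.6667$)
$f = \frac{9}{50}$ ($f = \frac{3}{10 + \frac{20}{3}} = \frac{3}{\frac{50}{3}} = 3 \cdot \frac{3}{50} = \frac{9}{50} \approx 0.18$)
$C = 7$ ($C = \left(-2 + 4\right) + 5 = 2 + 5 = 7$)
$Z{\left(C \right)} 23 f = 7^{2} \cdot 23 \cdot \frac{9}{50} = 49 \cdot 23 \cdot \frac{9}{50} = 1127 \cdot \frac{9}{50} = \frac{10143}{50}$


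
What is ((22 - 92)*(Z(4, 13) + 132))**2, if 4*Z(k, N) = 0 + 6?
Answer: 87329025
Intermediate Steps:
Z(k, N) = 3/2 (Z(k, N) = (0 + 6)/4 = (1/4)*6 = 3/2)
((22 - 92)*(Z(4, 13) + 132))**2 = ((22 - 92)*(3/2 + 132))**2 = (-70*267/2)**2 = (-9345)**2 = 87329025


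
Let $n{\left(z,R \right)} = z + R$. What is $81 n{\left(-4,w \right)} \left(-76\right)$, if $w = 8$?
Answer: $-24624$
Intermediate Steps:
$n{\left(z,R \right)} = R + z$
$81 n{\left(-4,w \right)} \left(-76\right) = 81 \left(8 - 4\right) \left(-76\right) = 81 \cdot 4 \left(-76\right) = 324 \left(-76\right) = -24624$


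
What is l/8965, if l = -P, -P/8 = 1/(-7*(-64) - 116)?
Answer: 2/744095 ≈ 2.6878e-6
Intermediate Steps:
P = -2/83 (P = -8/(-7*(-64) - 116) = -8/(448 - 116) = -8/332 = -8*1/332 = -2/83 ≈ -0.024096)
l = 2/83 (l = -1*(-2/83) = 2/83 ≈ 0.024096)
l/8965 = (2/83)/8965 = (2/83)*(1/8965) = 2/744095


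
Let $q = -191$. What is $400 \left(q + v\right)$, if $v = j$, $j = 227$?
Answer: $14400$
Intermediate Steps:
$v = 227$
$400 \left(q + v\right) = 400 \left(-191 + 227\right) = 400 \cdot 36 = 14400$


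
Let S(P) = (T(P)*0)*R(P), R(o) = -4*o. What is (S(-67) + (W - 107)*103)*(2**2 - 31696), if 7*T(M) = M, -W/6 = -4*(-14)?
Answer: 1446074268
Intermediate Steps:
W = -336 (W = -(-24)*(-14) = -6*56 = -336)
T(M) = M/7
S(P) = 0 (S(P) = ((P/7)*0)*(-4*P) = 0*(-4*P) = 0)
(S(-67) + (W - 107)*103)*(2**2 - 31696) = (0 + (-336 - 107)*103)*(2**2 - 31696) = (0 - 443*103)*(4 - 31696) = (0 - 45629)*(-31692) = -45629*(-31692) = 1446074268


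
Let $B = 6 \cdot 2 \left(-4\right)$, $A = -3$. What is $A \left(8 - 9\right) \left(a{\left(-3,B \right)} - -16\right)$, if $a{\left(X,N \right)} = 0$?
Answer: $48$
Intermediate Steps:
$B = -48$ ($B = 12 \left(-4\right) = -48$)
$A \left(8 - 9\right) \left(a{\left(-3,B \right)} - -16\right) = - 3 \left(8 - 9\right) \left(0 - -16\right) = \left(-3\right) \left(-1\right) \left(0 + 16\right) = 3 \cdot 16 = 48$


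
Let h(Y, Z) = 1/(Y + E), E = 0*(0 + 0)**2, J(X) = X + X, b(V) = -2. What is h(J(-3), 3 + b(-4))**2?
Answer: 1/36 ≈ 0.027778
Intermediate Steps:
J(X) = 2*X
E = 0 (E = 0*0**2 = 0*0 = 0)
h(Y, Z) = 1/Y (h(Y, Z) = 1/(Y + 0) = 1/Y)
h(J(-3), 3 + b(-4))**2 = (1/(2*(-3)))**2 = (1/(-6))**2 = (-1/6)**2 = 1/36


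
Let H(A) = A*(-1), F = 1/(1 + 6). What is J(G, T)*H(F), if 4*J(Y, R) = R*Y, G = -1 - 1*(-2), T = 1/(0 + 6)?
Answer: -1/168 ≈ -0.0059524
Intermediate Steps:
T = ⅙ (T = 1/6 = ⅙ ≈ 0.16667)
G = 1 (G = -1 + 2 = 1)
J(Y, R) = R*Y/4 (J(Y, R) = (R*Y)/4 = R*Y/4)
F = ⅐ (F = 1/7 = ⅐ ≈ 0.14286)
H(A) = -A
J(G, T)*H(F) = ((¼)*(⅙)*1)*(-1*⅐) = (1/24)*(-⅐) = -1/168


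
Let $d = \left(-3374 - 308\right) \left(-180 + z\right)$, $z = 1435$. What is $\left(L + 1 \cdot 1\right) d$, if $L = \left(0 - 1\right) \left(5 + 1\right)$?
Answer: $23104550$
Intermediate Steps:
$L = -6$ ($L = \left(-1\right) 6 = -6$)
$d = -4620910$ ($d = \left(-3374 - 308\right) \left(-180 + 1435\right) = \left(-3682\right) 1255 = -4620910$)
$\left(L + 1 \cdot 1\right) d = \left(-6 + 1 \cdot 1\right) \left(-4620910\right) = \left(-6 + 1\right) \left(-4620910\right) = \left(-5\right) \left(-4620910\right) = 23104550$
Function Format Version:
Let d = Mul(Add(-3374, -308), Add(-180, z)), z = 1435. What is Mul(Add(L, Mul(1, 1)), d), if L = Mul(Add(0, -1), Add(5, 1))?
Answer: 23104550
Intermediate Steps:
L = -6 (L = Mul(-1, 6) = -6)
d = -4620910 (d = Mul(Add(-3374, -308), Add(-180, 1435)) = Mul(-3682, 1255) = -4620910)
Mul(Add(L, Mul(1, 1)), d) = Mul(Add(-6, Mul(1, 1)), -4620910) = Mul(Add(-6, 1), -4620910) = Mul(-5, -4620910) = 23104550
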